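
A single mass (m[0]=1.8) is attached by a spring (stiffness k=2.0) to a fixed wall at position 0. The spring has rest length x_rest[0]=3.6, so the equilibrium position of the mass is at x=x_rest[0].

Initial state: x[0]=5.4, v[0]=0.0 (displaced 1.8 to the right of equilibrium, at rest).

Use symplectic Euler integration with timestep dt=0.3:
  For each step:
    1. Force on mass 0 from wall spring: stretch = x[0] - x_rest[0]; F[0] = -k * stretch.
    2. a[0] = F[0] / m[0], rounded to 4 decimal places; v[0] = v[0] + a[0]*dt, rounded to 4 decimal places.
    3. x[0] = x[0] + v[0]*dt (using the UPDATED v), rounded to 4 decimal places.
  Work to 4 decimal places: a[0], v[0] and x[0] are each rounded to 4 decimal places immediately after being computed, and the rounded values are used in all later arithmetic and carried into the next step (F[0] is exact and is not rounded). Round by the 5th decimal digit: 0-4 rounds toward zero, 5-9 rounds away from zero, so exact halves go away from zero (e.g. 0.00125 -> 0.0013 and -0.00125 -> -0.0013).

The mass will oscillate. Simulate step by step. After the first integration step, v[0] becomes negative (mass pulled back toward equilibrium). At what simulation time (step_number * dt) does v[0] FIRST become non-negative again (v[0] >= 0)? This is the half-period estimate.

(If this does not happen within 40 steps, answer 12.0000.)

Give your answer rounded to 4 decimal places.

Answer: 3.0000

Derivation:
Step 0: x=[5.4000] v=[0.0000]
Step 1: x=[5.2200] v=[-0.6000]
Step 2: x=[4.8780] v=[-1.1400]
Step 3: x=[4.4082] v=[-1.5660]
Step 4: x=[3.8576] v=[-1.8354]
Step 5: x=[3.2812] v=[-1.9213]
Step 6: x=[2.7367] v=[-1.8150]
Step 7: x=[2.2785] v=[-1.5272]
Step 8: x=[1.9525] v=[-1.0867]
Step 9: x=[1.7913] v=[-0.5375]
Step 10: x=[1.8109] v=[0.0654]
First v>=0 after going negative at step 10, time=3.0000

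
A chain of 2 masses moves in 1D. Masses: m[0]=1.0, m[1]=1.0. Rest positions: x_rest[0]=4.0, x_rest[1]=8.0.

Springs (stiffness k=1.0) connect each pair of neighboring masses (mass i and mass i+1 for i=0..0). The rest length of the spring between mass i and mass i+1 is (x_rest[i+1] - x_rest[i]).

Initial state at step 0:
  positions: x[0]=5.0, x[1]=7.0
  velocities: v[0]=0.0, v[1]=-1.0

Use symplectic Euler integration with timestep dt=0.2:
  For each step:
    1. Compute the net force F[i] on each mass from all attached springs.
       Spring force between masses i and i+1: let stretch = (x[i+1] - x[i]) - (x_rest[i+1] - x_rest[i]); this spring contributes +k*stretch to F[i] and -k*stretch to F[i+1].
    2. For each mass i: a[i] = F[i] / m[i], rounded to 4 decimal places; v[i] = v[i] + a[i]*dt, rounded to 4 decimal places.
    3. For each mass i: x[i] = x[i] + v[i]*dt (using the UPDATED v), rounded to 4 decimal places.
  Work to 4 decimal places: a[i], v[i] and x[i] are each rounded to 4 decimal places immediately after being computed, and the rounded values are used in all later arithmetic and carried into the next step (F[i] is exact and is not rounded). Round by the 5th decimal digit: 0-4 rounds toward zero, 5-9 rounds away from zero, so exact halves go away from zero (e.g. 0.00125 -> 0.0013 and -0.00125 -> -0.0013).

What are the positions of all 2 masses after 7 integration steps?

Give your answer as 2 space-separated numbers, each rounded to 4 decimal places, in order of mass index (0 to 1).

Step 0: x=[5.0000 7.0000] v=[0.0000 -1.0000]
Step 1: x=[4.9200 6.8800] v=[-0.4000 -0.6000]
Step 2: x=[4.7584 6.8416] v=[-0.8080 -0.1920]
Step 3: x=[4.5201 6.8799] v=[-1.1914 0.1914]
Step 4: x=[4.2162 6.9838] v=[-1.5194 0.5194]
Step 5: x=[3.8630 7.1370] v=[-1.7659 0.7659]
Step 6: x=[3.4808 7.3192] v=[-1.9111 0.9111]
Step 7: x=[3.0921 7.5079] v=[-1.9434 0.9434]

Answer: 3.0921 7.5079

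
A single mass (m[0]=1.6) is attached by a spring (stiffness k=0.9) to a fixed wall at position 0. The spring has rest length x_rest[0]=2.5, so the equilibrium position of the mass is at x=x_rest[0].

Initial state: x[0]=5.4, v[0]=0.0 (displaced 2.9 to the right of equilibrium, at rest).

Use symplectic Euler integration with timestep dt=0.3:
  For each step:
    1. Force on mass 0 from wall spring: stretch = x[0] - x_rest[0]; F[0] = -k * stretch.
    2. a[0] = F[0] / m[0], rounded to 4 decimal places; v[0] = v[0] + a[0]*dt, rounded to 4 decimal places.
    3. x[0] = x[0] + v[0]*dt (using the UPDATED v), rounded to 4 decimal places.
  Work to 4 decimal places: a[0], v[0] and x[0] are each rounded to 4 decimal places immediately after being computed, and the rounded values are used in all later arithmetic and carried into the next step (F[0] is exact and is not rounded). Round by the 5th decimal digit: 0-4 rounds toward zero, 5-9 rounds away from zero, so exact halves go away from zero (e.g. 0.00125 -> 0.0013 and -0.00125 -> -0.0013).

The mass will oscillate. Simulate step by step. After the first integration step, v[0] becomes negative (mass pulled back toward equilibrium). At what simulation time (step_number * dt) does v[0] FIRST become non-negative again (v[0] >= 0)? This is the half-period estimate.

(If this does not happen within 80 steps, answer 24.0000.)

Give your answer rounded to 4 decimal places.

Answer: 4.2000

Derivation:
Step 0: x=[5.4000] v=[0.0000]
Step 1: x=[5.2532] v=[-0.4894]
Step 2: x=[4.9670] v=[-0.9540]
Step 3: x=[4.5559] v=[-1.3703]
Step 4: x=[4.0407] v=[-1.7172]
Step 5: x=[3.4475] v=[-1.9772]
Step 6: x=[2.8064] v=[-2.1371]
Step 7: x=[2.1498] v=[-2.1888]
Step 8: x=[1.5109] v=[-2.1297]
Step 9: x=[0.9221] v=[-1.9628]
Step 10: x=[0.4132] v=[-1.6965]
Step 11: x=[0.0099] v=[-1.3444]
Step 12: x=[-0.2674] v=[-0.9242]
Step 13: x=[-0.4046] v=[-0.4572]
Step 14: x=[-0.3947] v=[0.0329]
First v>=0 after going negative at step 14, time=4.2000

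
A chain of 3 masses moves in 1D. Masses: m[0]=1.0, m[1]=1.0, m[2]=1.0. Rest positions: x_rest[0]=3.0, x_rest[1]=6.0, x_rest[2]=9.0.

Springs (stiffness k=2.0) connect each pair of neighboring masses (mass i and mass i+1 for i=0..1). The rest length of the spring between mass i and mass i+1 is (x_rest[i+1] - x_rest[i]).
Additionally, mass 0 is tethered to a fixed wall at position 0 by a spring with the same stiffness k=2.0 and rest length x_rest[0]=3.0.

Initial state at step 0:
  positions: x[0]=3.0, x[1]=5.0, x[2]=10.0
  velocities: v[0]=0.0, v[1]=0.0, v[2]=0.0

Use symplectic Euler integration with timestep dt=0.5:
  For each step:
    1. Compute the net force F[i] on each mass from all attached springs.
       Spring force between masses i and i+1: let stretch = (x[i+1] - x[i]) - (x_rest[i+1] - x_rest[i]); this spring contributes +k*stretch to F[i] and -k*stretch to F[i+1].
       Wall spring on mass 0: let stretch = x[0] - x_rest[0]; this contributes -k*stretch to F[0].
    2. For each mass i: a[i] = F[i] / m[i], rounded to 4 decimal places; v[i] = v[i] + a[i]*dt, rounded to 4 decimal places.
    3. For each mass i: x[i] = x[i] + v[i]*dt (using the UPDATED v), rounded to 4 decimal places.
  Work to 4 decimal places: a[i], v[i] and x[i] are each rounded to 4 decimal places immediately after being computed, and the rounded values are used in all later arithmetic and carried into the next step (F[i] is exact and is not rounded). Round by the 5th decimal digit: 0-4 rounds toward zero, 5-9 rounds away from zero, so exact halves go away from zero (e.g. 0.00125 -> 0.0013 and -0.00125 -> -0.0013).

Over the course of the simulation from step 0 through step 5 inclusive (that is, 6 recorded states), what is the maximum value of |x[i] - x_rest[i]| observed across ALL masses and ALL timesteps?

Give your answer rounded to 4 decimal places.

Step 0: x=[3.0000 5.0000 10.0000] v=[0.0000 0.0000 0.0000]
Step 1: x=[2.5000 6.5000 9.0000] v=[-1.0000 3.0000 -2.0000]
Step 2: x=[2.7500 7.2500 8.2500] v=[0.5000 1.5000 -1.5000]
Step 3: x=[3.8750 6.2500 8.5000] v=[2.2500 -2.0000 0.5000]
Step 4: x=[4.2500 5.1875 9.1250] v=[0.7500 -2.1250 1.2500]
Step 5: x=[2.9688 5.6250 9.2813] v=[-2.5625 0.8750 0.3125]
Max displacement = 1.2500

Answer: 1.2500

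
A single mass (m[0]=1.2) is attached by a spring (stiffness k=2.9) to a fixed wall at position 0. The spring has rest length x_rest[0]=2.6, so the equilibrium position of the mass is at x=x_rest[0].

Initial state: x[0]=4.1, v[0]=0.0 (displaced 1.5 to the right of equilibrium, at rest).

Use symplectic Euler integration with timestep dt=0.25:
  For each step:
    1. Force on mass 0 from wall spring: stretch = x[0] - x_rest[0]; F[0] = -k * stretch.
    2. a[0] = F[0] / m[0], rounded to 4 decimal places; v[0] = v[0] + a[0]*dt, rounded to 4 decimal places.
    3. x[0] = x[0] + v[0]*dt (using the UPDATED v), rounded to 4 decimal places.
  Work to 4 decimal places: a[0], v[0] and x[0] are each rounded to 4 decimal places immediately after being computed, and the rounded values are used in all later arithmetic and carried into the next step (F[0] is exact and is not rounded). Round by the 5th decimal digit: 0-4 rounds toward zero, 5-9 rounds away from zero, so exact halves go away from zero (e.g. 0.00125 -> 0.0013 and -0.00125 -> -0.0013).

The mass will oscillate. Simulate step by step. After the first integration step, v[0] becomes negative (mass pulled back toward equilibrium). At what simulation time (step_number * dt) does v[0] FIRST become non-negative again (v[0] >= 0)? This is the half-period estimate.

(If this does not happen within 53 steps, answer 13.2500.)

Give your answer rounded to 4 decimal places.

Step 0: x=[4.1000] v=[0.0000]
Step 1: x=[3.8734] v=[-0.9063]
Step 2: x=[3.4545] v=[-1.6757]
Step 3: x=[2.9065] v=[-2.1920]
Step 4: x=[2.3122] v=[-2.3772]
Step 5: x=[1.7614] v=[-2.2033]
Step 6: x=[1.3372] v=[-1.6967]
Step 7: x=[1.1038] v=[-0.9338]
Step 8: x=[1.0963] v=[-0.0299]
Step 9: x=[1.3160] v=[0.8786]
First v>=0 after going negative at step 9, time=2.2500

Answer: 2.2500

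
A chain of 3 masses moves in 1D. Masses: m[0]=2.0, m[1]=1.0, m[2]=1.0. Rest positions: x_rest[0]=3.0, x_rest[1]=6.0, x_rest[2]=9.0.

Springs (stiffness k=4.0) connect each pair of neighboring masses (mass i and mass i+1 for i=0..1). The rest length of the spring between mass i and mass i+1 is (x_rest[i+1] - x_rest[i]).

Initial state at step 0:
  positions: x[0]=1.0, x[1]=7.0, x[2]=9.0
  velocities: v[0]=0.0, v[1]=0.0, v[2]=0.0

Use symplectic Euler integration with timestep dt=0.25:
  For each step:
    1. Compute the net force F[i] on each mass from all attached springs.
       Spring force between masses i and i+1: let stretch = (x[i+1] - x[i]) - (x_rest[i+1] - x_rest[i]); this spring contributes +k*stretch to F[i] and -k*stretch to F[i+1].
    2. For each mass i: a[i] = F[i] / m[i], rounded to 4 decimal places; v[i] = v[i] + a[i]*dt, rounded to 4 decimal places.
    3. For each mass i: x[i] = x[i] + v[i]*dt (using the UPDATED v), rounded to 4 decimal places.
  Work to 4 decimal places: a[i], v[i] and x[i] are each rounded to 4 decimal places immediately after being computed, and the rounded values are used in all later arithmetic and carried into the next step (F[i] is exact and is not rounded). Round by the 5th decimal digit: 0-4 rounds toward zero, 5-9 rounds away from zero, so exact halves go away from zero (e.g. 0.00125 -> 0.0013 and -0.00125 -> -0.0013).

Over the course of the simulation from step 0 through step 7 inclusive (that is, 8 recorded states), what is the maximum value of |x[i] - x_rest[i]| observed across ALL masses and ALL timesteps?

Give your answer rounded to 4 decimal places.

Step 0: x=[1.0000 7.0000 9.0000] v=[0.0000 0.0000 0.0000]
Step 1: x=[1.3750 6.0000 9.2500] v=[1.5000 -4.0000 1.0000]
Step 2: x=[1.9531 4.6563 9.4375] v=[2.3125 -5.3750 0.7500]
Step 3: x=[2.4941 3.8321 9.1797] v=[2.1641 -3.2970 -1.0312]
Step 4: x=[2.8274 4.0103 8.3350] v=[1.3331 0.7126 -3.3788]
Step 5: x=[2.9336 4.9739 7.1591] v=[0.4246 3.8544 -4.7035]
Step 6: x=[2.9198 5.9737 6.1869] v=[-0.0553 3.9993 -3.8887]
Step 7: x=[2.9127 6.2634 5.9114] v=[-0.0284 1.1586 -1.1019]
Max displacement = 3.0886

Answer: 3.0886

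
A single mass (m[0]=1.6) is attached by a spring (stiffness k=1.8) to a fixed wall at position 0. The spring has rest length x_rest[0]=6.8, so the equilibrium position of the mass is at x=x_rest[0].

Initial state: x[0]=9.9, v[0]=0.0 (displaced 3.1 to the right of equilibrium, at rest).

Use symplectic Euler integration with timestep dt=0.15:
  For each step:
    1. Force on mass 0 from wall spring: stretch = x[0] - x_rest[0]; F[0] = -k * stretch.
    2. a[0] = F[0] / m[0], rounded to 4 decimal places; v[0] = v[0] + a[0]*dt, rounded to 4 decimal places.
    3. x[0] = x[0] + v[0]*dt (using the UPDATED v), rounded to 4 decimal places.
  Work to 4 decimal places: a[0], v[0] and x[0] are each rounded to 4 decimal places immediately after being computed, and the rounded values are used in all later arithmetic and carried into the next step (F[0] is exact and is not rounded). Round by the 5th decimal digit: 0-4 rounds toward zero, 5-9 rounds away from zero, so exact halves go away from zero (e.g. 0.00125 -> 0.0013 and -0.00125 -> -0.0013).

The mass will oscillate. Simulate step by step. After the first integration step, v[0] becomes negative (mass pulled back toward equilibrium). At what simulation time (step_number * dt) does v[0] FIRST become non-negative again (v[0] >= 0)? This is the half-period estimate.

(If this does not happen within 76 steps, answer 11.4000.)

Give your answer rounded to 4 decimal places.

Step 0: x=[9.9000] v=[0.0000]
Step 1: x=[9.8215] v=[-0.5231]
Step 2: x=[9.6666] v=[-1.0330]
Step 3: x=[9.4391] v=[-1.5167]
Step 4: x=[9.1448] v=[-1.9621]
Step 5: x=[8.7911] v=[-2.3578]
Step 6: x=[8.3870] v=[-2.6938]
Step 7: x=[7.9428] v=[-2.9616]
Step 8: x=[7.4696] v=[-3.1545]
Step 9: x=[6.9795] v=[-3.2675]
Step 10: x=[6.4848] v=[-3.2978]
Step 11: x=[5.9981] v=[-3.2446]
Step 12: x=[5.5317] v=[-3.1093]
Step 13: x=[5.0974] v=[-2.8953]
Step 14: x=[4.7062] v=[-2.6080]
Step 15: x=[4.3680] v=[-2.2547]
Step 16: x=[4.0914] v=[-1.8443]
Step 17: x=[3.8833] v=[-1.3872]
Step 18: x=[3.7491] v=[-0.8950]
Step 19: x=[3.6921] v=[-0.3802]
Step 20: x=[3.7137] v=[0.1443]
First v>=0 after going negative at step 20, time=3.0000

Answer: 3.0000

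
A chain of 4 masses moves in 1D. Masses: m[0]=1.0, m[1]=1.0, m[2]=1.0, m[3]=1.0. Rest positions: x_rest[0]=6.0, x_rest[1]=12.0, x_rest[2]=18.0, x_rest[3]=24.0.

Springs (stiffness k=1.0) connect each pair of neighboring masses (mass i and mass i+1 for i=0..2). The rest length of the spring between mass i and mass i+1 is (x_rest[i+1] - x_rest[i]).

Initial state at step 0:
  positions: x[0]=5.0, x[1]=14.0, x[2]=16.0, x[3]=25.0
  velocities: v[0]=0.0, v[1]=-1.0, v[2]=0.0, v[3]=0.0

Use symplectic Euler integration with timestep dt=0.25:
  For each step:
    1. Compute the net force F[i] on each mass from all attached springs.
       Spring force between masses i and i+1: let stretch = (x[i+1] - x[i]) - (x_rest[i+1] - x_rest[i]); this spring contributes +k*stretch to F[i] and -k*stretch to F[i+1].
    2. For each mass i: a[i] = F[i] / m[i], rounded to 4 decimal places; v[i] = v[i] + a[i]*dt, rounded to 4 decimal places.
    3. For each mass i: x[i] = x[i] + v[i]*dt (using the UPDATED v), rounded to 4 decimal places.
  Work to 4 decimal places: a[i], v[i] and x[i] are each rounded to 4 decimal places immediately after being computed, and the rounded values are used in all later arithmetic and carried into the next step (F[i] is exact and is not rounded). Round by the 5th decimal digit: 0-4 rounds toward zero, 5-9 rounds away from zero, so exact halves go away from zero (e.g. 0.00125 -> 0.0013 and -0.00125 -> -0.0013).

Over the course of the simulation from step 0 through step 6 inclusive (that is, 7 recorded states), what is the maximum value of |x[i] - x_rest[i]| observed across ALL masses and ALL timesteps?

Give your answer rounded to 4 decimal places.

Answer: 2.8191

Derivation:
Step 0: x=[5.0000 14.0000 16.0000 25.0000] v=[0.0000 -1.0000 0.0000 0.0000]
Step 1: x=[5.1875 13.3125 16.4375 24.8125] v=[0.7500 -2.7500 1.7500 -0.7500]
Step 2: x=[5.5078 12.3125 17.2031 24.4766] v=[1.2813 -4.0000 3.0625 -1.3438]
Step 3: x=[5.8784 11.1929 18.1177 24.0611] v=[1.4825 -4.4785 3.6582 -1.6622]
Step 4: x=[6.2062 10.1739 18.9709 23.6491] v=[1.3111 -4.0759 3.4129 -1.6481]
Step 5: x=[6.4070 9.4568 19.5667 23.3197] v=[0.8030 -2.8686 2.3832 -1.3177]
Step 6: x=[6.4234 9.1809 19.7652 23.1307] v=[0.0655 -1.1036 0.7940 -0.7560]
Max displacement = 2.8191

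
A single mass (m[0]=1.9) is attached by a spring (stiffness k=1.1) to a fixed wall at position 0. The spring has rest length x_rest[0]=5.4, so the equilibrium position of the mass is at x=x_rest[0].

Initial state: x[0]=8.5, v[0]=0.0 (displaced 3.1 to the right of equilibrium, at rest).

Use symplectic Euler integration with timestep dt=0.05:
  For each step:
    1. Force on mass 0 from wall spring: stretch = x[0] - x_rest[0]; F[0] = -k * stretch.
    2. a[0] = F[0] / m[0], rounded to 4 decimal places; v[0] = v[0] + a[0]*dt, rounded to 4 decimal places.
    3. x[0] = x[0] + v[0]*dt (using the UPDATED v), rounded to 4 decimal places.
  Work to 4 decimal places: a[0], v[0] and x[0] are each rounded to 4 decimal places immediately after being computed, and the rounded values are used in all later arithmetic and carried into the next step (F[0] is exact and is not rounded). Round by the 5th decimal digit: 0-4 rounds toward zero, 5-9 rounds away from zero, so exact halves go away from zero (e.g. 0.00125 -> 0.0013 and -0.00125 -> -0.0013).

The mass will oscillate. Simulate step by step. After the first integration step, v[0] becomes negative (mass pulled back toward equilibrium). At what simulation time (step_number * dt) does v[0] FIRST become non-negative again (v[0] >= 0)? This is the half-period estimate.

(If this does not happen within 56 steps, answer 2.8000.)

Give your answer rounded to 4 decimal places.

Answer: 2.8000

Derivation:
Step 0: x=[8.5000] v=[0.0000]
Step 1: x=[8.4955] v=[-0.0897]
Step 2: x=[8.4865] v=[-0.1793]
Step 3: x=[8.4731] v=[-0.2686]
Step 4: x=[8.4552] v=[-0.3576]
Step 5: x=[8.4329] v=[-0.4460]
Step 6: x=[8.4062] v=[-0.5338]
Step 7: x=[8.3752] v=[-0.6208]
Step 8: x=[8.3399] v=[-0.7069]
Step 9: x=[8.3003] v=[-0.7920]
Step 10: x=[8.2565] v=[-0.8760]
Step 11: x=[8.2086] v=[-0.9587]
Step 12: x=[8.1566] v=[-1.0400]
Step 13: x=[8.1006] v=[-1.1198]
Step 14: x=[8.0407] v=[-1.1980]
Step 15: x=[7.9770] v=[-1.2744]
Step 16: x=[7.9096] v=[-1.3490]
Step 17: x=[7.8385] v=[-1.4216]
Step 18: x=[7.7639] v=[-1.4922]
Step 19: x=[7.6859] v=[-1.5606]
Step 20: x=[7.6046] v=[-1.6268]
Step 21: x=[7.5201] v=[-1.6906]
Step 22: x=[7.4325] v=[-1.7520]
Step 23: x=[7.3420] v=[-1.8108]
Step 24: x=[7.2487] v=[-1.8670]
Step 25: x=[7.1527] v=[-1.9205]
Step 26: x=[7.0541] v=[-1.9712]
Step 27: x=[6.9531] v=[-2.0191]
Step 28: x=[6.8499] v=[-2.0641]
Step 29: x=[6.7446] v=[-2.1061]
Step 30: x=[6.6374] v=[-2.1450]
Step 31: x=[6.5284] v=[-2.1808]
Step 32: x=[6.4177] v=[-2.2135]
Step 33: x=[6.3056] v=[-2.2430]
Step 34: x=[6.1921] v=[-2.2692]
Step 35: x=[6.0775] v=[-2.2921]
Step 36: x=[5.9619] v=[-2.3117]
Step 37: x=[5.8455] v=[-2.3280]
Step 38: x=[5.7285] v=[-2.3409]
Step 39: x=[5.6110] v=[-2.3504]
Step 40: x=[5.4932] v=[-2.3565]
Step 41: x=[5.3752] v=[-2.3592]
Step 42: x=[5.2573] v=[-2.3585]
Step 43: x=[5.1396] v=[-2.3544]
Step 44: x=[5.0223] v=[-2.3469]
Step 45: x=[4.9055] v=[-2.3360]
Step 46: x=[4.7894] v=[-2.3217]
Step 47: x=[4.6742] v=[-2.3040]
Step 48: x=[4.5601] v=[-2.2830]
Step 49: x=[4.4472] v=[-2.2587]
Step 50: x=[4.3356] v=[-2.2311]
Step 51: x=[4.2256] v=[-2.2003]
Step 52: x=[4.1173] v=[-2.1663]
Step 53: x=[4.0108] v=[-2.1292]
Step 54: x=[3.9064] v=[-2.0890]
Step 55: x=[3.8041] v=[-2.0458]
Step 56: x=[3.7041] v=[-1.9996]
v[0] did not become non-negative within 56 steps; using fallback time=2.8000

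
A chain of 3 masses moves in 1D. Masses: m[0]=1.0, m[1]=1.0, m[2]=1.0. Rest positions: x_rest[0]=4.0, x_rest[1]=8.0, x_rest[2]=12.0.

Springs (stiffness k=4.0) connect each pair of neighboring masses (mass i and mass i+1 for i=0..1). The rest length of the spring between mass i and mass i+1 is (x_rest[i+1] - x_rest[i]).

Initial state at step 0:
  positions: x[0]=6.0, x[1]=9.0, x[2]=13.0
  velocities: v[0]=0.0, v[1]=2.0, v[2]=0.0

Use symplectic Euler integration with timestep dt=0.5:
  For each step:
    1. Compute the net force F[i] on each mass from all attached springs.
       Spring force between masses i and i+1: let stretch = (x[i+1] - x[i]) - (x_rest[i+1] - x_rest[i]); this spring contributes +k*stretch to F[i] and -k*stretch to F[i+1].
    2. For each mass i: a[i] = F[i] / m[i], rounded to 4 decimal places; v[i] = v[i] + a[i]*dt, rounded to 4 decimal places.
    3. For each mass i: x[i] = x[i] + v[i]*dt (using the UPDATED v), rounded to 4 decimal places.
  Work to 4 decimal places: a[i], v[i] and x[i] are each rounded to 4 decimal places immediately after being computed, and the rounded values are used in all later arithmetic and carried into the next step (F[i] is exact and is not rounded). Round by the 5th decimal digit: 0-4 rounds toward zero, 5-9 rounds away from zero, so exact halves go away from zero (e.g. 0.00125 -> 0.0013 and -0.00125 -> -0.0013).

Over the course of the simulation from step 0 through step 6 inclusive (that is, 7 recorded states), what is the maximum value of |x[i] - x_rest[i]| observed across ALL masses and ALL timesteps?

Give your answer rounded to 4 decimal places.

Step 0: x=[6.0000 9.0000 13.0000] v=[0.0000 2.0000 0.0000]
Step 1: x=[5.0000 11.0000 13.0000] v=[-2.0000 4.0000 0.0000]
Step 2: x=[6.0000 9.0000 15.0000] v=[2.0000 -4.0000 4.0000]
Step 3: x=[6.0000 10.0000 15.0000] v=[0.0000 2.0000 0.0000]
Step 4: x=[6.0000 12.0000 14.0000] v=[0.0000 4.0000 -2.0000]
Step 5: x=[8.0000 10.0000 15.0000] v=[4.0000 -4.0000 2.0000]
Step 6: x=[8.0000 11.0000 15.0000] v=[0.0000 2.0000 0.0000]
Max displacement = 4.0000

Answer: 4.0000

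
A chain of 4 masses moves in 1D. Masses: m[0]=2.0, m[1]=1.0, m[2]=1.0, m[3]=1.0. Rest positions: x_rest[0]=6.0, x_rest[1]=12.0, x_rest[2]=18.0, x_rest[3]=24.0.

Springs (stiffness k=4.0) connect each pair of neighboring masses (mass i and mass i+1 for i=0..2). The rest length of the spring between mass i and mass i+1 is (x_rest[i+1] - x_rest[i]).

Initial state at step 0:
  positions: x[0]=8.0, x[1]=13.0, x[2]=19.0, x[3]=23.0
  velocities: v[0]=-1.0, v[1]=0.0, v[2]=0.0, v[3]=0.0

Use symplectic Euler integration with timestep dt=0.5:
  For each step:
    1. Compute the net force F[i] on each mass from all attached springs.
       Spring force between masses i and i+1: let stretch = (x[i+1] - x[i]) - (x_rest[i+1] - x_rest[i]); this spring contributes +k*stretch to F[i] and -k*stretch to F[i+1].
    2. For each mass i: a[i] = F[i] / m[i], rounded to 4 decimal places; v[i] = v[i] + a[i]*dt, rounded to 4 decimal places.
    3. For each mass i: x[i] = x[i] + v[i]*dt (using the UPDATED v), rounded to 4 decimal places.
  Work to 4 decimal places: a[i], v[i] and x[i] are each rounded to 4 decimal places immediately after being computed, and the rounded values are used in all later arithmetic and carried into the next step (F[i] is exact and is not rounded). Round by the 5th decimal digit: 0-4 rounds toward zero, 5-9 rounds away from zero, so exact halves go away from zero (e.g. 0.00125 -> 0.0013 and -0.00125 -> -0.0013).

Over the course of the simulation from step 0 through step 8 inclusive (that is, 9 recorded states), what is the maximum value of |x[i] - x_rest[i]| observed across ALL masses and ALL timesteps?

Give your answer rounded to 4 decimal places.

Answer: 3.0625

Derivation:
Step 0: x=[8.0000 13.0000 19.0000 23.0000] v=[-1.0000 0.0000 0.0000 0.0000]
Step 1: x=[7.0000 14.0000 17.0000 25.0000] v=[-2.0000 2.0000 -4.0000 4.0000]
Step 2: x=[6.5000 11.0000 20.0000 25.0000] v=[-1.0000 -6.0000 6.0000 0.0000]
Step 3: x=[5.2500 12.5000 19.0000 26.0000] v=[-2.5000 3.0000 -2.0000 2.0000]
Step 4: x=[4.6250 13.2500 18.5000 26.0000] v=[-1.2500 1.5000 -1.0000 0.0000]
Step 5: x=[5.3125 10.6250 20.2500 24.5000] v=[1.3750 -5.2500 3.5000 -3.0000]
Step 6: x=[5.6563 12.3125 16.6250 24.7500] v=[0.6875 3.3750 -7.2500 0.5000]
Step 7: x=[6.3282 11.6563 16.8125 22.8750] v=[1.3437 -1.3124 0.3750 -3.7500]
Step 8: x=[6.6641 10.8282 17.9063 20.9375] v=[0.6718 -1.6562 2.1876 -3.8750]
Max displacement = 3.0625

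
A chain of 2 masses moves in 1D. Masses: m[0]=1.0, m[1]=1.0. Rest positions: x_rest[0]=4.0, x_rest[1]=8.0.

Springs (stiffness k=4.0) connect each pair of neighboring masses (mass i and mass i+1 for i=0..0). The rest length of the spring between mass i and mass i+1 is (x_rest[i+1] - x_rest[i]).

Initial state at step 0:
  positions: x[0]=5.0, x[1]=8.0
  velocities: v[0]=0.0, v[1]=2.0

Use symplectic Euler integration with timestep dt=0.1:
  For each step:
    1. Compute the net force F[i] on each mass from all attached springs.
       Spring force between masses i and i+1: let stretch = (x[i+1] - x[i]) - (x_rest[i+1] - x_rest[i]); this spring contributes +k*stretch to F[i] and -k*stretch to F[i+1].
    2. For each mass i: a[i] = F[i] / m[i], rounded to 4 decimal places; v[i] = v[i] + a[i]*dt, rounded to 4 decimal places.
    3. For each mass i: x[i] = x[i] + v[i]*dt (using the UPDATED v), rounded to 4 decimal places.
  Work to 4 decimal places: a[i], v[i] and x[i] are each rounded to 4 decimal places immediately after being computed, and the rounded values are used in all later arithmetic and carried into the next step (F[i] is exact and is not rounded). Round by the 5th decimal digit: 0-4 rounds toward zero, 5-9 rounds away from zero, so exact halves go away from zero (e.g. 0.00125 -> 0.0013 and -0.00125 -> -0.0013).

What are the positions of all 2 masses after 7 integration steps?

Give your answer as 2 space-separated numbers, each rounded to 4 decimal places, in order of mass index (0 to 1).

Answer: 4.6060 9.7941

Derivation:
Step 0: x=[5.0000 8.0000] v=[0.0000 2.0000]
Step 1: x=[4.9600 8.2400] v=[-0.4000 2.4000]
Step 2: x=[4.8912 8.5088] v=[-0.6880 2.6880]
Step 3: x=[4.8071 8.7929] v=[-0.8410 2.8410]
Step 4: x=[4.7224 9.0776] v=[-0.8467 2.8467]
Step 5: x=[4.6519 9.3481] v=[-0.7046 2.7046]
Step 6: x=[4.6093 9.5907] v=[-0.4261 2.4261]
Step 7: x=[4.6060 9.7941] v=[-0.0335 2.0335]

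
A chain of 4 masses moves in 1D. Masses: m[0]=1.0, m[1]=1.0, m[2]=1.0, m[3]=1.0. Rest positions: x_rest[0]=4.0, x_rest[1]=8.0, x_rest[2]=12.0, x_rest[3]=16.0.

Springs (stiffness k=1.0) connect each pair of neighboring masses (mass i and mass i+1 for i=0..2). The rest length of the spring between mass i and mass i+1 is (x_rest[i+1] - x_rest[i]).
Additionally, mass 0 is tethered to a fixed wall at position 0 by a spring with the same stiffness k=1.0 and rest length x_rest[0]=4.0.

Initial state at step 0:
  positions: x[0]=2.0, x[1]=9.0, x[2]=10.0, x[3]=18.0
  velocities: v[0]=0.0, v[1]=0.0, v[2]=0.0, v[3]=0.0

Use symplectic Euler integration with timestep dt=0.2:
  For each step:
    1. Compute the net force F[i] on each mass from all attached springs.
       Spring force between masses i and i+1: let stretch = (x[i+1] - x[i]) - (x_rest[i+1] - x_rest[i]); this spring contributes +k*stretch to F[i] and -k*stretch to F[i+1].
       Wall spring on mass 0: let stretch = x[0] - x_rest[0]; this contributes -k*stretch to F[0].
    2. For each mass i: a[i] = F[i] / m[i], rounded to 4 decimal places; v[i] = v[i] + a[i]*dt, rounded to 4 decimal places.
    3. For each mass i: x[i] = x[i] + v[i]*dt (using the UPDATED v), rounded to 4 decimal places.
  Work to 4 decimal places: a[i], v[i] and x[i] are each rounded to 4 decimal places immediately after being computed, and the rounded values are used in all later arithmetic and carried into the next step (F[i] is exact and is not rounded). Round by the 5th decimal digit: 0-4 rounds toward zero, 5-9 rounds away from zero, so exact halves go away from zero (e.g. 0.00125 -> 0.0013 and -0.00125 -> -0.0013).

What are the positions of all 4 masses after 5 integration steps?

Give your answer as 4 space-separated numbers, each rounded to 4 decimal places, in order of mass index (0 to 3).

Answer: 4.1998 6.5934 12.9982 16.1560

Derivation:
Step 0: x=[2.0000 9.0000 10.0000 18.0000] v=[0.0000 0.0000 0.0000 0.0000]
Step 1: x=[2.2000 8.7600 10.2800 17.8400] v=[1.0000 -1.2000 1.4000 -0.8000]
Step 2: x=[2.5744 8.3184 10.8016 17.5376] v=[1.8720 -2.2080 2.6080 -1.5120]
Step 3: x=[3.0756 7.7464 11.4933 17.1258] v=[2.5059 -2.8602 3.4586 -2.0592]
Step 4: x=[3.6406 7.1374 12.2604 16.6487] v=[2.8249 -3.0450 3.8357 -2.3857]
Step 5: x=[4.1998 6.5934 12.9982 16.1560] v=[2.7961 -2.7198 3.6888 -2.4634]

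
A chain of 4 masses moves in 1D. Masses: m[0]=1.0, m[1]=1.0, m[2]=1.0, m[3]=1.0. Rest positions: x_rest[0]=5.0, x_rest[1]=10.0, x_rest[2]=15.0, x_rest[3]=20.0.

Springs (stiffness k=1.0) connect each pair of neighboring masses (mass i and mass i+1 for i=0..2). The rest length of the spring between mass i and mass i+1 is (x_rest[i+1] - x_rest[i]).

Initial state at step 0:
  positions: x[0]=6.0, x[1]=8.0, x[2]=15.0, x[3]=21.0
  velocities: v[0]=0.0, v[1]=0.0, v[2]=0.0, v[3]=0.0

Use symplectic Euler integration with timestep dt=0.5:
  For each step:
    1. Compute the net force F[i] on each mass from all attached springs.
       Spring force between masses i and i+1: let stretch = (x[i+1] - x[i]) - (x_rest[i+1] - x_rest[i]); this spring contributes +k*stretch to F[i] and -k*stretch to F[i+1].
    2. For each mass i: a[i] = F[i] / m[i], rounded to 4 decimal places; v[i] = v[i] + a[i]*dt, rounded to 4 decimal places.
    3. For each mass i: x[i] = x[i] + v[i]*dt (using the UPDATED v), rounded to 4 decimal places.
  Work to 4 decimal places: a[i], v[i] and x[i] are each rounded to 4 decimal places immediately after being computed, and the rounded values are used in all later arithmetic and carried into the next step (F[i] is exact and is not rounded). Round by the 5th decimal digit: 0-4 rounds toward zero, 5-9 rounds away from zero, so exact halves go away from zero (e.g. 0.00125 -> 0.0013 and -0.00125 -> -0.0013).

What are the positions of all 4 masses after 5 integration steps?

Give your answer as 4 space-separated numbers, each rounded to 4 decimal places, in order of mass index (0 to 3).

Step 0: x=[6.0000 8.0000 15.0000 21.0000] v=[0.0000 0.0000 0.0000 0.0000]
Step 1: x=[5.2500 9.2500 14.7500 20.7500] v=[-1.5000 2.5000 -0.5000 -0.5000]
Step 2: x=[4.2500 10.8750 14.6250 20.2500] v=[-2.0000 3.2500 -0.2500 -1.0000]
Step 3: x=[3.6563 11.7813 14.9688 19.5938] v=[-1.1875 1.8125 0.6875 -1.3125]
Step 4: x=[3.8438 11.4532 15.6720 19.0313] v=[0.3750 -0.6563 1.4063 -1.1250]
Step 5: x=[4.6837 10.2774 16.1603 18.8790] v=[1.6797 -2.3516 0.9766 -0.3047]

Answer: 4.6837 10.2774 16.1603 18.8790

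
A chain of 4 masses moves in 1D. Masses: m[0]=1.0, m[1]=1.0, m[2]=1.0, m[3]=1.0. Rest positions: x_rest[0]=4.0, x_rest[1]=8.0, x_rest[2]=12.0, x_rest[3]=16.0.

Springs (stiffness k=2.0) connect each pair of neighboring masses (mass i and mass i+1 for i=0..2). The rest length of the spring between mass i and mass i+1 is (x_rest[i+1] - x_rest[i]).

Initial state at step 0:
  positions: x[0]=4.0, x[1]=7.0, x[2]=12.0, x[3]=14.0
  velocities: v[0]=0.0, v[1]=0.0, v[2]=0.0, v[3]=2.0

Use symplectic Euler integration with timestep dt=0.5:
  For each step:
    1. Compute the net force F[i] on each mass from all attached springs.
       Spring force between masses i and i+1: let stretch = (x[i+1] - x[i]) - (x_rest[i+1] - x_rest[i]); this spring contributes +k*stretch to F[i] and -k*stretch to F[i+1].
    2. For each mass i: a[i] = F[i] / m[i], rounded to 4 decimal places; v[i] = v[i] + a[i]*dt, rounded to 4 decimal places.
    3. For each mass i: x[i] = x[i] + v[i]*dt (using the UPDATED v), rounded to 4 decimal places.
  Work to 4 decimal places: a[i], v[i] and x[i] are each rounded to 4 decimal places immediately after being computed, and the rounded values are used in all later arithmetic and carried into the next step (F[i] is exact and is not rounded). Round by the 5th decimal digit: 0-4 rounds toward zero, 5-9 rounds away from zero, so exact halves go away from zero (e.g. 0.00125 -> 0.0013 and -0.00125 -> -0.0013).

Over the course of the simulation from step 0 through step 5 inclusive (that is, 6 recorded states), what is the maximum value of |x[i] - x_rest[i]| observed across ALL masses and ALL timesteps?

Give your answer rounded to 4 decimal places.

Answer: 2.1250

Derivation:
Step 0: x=[4.0000 7.0000 12.0000 14.0000] v=[0.0000 0.0000 0.0000 2.0000]
Step 1: x=[3.5000 8.0000 10.5000 16.0000] v=[-1.0000 2.0000 -3.0000 4.0000]
Step 2: x=[3.2500 8.0000 10.5000 17.2500] v=[-0.5000 0.0000 0.0000 2.5000]
Step 3: x=[3.3750 6.8750 12.6250 17.1250] v=[0.2500 -2.2500 4.2500 -0.2500]
Step 4: x=[3.2500 6.8750 14.1250 16.7500] v=[-0.2500 0.0000 3.0000 -0.7500]
Step 5: x=[2.9375 8.6875 13.3125 17.0625] v=[-0.6250 3.6250 -1.6250 0.6250]
Max displacement = 2.1250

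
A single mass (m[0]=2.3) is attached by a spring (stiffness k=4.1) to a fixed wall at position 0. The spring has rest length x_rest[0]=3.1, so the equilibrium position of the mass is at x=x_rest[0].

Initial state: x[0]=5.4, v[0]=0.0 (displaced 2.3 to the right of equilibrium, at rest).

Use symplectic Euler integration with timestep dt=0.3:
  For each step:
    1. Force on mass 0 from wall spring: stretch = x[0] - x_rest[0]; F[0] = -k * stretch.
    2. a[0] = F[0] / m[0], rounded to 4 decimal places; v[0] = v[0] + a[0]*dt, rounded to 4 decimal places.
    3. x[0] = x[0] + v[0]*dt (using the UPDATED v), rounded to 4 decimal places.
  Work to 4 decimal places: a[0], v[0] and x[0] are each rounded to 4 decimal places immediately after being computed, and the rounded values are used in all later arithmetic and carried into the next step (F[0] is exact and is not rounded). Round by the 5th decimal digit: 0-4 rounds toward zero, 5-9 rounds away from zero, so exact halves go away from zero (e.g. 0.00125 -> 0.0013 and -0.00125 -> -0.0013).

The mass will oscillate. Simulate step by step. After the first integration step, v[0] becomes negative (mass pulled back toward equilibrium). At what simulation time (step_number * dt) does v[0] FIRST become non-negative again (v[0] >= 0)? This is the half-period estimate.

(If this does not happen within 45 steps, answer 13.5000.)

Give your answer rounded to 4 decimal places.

Answer: 2.4000

Derivation:
Step 0: x=[5.4000] v=[0.0000]
Step 1: x=[5.0310] v=[-1.2300]
Step 2: x=[4.3522] v=[-2.2627]
Step 3: x=[3.4725] v=[-2.9324]
Step 4: x=[2.5330] v=[-3.1316]
Step 5: x=[1.6845] v=[-2.8284]
Step 6: x=[1.0631] v=[-2.0714]
Step 7: x=[0.7685] v=[-0.9821]
Step 8: x=[0.8479] v=[0.2648]
First v>=0 after going negative at step 8, time=2.4000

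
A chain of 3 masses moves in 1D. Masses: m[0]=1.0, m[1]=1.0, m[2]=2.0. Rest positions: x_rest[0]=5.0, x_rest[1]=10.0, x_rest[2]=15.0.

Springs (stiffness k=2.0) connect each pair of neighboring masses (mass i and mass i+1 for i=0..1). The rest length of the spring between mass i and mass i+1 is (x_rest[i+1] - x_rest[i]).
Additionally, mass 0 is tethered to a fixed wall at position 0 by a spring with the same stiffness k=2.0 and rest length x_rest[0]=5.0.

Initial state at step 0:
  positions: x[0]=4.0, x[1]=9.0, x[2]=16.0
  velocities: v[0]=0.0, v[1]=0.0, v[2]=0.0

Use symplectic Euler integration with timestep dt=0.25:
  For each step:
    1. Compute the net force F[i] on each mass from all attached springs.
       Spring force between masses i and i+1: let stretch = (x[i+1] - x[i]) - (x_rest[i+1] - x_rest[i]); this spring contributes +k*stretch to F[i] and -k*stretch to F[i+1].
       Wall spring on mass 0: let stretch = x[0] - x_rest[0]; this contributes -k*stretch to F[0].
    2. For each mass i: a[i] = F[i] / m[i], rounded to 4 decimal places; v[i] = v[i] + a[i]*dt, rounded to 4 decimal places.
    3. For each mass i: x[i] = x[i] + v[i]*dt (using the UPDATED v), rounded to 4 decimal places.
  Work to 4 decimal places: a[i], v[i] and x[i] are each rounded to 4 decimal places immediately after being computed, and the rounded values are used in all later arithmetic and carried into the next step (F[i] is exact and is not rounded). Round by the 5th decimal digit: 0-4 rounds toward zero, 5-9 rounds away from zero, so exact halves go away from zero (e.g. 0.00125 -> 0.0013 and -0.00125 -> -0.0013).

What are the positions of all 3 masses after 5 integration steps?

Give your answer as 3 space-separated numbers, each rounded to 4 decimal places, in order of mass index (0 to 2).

Answer: 5.6929 11.0278 14.8079

Derivation:
Step 0: x=[4.0000 9.0000 16.0000] v=[0.0000 0.0000 0.0000]
Step 1: x=[4.1250 9.2500 15.8750] v=[0.5000 1.0000 -0.5000]
Step 2: x=[4.3750 9.6875 15.6484] v=[1.0000 1.7500 -0.9063]
Step 3: x=[4.7422 10.2061 15.3618] v=[1.4688 2.0742 -1.1465]
Step 4: x=[5.1996 10.6861 15.0655] v=[1.8297 1.9201 -1.1854]
Step 5: x=[5.6929 11.0278 14.8079] v=[1.9732 1.3666 -1.0303]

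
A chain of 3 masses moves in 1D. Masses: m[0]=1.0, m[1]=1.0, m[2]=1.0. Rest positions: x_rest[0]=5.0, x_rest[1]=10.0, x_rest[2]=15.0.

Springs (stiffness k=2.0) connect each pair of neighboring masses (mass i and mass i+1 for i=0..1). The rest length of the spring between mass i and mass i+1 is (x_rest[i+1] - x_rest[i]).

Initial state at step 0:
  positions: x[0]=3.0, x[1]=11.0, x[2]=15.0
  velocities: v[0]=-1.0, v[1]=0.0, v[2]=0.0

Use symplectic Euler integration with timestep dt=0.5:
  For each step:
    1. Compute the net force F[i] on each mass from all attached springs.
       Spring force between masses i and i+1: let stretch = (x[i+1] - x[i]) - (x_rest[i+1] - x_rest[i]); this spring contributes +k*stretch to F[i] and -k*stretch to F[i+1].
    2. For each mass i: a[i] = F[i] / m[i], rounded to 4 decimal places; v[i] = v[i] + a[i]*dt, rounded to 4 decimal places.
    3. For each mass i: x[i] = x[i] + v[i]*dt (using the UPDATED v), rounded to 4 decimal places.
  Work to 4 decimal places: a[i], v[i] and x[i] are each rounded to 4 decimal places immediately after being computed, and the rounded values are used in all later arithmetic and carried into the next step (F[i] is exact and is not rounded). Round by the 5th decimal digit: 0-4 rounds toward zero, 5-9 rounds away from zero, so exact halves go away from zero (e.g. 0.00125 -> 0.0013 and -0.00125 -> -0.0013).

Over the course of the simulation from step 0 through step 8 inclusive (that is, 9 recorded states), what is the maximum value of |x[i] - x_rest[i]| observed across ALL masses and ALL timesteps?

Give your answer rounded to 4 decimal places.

Answer: 2.9765

Derivation:
Step 0: x=[3.0000 11.0000 15.0000] v=[-1.0000 0.0000 0.0000]
Step 1: x=[4.0000 9.0000 15.5000] v=[2.0000 -4.0000 1.0000]
Step 2: x=[5.0000 7.7500 15.2500] v=[2.0000 -2.5000 -0.5000]
Step 3: x=[4.8750 8.8750 13.7500] v=[-0.2500 2.2500 -3.0000]
Step 4: x=[4.2500 10.4375 12.3125] v=[-1.2500 3.1250 -2.8750]
Step 5: x=[4.2188 9.8438 12.4375] v=[-0.0625 -1.1875 0.2500]
Step 6: x=[4.5001 7.7344 13.7657] v=[0.5625 -4.2188 2.6563]
Step 7: x=[3.8985 7.0235 14.5782] v=[-1.2032 -1.4218 1.6250]
Step 8: x=[2.3594 8.5275 14.1134] v=[-3.0782 3.0079 -0.9297]
Max displacement = 2.9765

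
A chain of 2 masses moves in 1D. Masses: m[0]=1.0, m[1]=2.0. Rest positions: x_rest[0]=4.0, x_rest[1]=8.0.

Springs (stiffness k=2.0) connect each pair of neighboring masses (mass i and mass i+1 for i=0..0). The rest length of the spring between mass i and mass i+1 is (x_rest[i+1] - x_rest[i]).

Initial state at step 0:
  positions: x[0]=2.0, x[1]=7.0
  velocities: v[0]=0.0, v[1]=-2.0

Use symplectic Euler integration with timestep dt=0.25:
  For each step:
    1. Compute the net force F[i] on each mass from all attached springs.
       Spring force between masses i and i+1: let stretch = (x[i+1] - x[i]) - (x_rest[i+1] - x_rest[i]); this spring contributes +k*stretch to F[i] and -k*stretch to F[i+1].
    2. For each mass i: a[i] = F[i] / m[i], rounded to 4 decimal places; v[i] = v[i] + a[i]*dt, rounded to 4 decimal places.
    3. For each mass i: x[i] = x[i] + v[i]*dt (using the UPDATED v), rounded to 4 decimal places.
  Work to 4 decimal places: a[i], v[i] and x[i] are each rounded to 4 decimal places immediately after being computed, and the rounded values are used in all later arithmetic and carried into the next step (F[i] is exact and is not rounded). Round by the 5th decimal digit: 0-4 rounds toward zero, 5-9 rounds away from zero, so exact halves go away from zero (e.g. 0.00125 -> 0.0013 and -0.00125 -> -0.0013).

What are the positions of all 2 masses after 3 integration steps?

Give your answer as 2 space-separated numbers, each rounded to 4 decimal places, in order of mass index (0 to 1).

Step 0: x=[2.0000 7.0000] v=[0.0000 -2.0000]
Step 1: x=[2.1250 6.4375] v=[0.5000 -2.2500]
Step 2: x=[2.2891 5.8555] v=[0.6563 -2.3281]
Step 3: x=[2.3990 5.3006] v=[0.4395 -2.2197]

Answer: 2.3990 5.3006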